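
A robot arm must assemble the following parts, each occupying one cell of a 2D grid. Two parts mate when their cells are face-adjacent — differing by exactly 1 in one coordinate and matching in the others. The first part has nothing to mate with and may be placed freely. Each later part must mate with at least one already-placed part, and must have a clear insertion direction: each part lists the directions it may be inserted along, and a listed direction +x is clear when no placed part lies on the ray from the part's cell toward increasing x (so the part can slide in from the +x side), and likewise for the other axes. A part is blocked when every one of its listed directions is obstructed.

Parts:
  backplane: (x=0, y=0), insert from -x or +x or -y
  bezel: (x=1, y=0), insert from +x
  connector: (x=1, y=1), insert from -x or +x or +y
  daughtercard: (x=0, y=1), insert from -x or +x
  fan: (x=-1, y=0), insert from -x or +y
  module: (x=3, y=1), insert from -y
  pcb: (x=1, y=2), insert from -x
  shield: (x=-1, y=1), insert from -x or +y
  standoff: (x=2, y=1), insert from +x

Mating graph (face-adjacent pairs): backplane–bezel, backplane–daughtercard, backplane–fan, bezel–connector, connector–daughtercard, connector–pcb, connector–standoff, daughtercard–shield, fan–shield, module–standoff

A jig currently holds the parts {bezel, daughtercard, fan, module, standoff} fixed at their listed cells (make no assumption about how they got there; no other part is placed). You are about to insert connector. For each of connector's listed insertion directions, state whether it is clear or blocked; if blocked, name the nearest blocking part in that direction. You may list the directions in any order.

-x: nearest on ray is daughtercard@(0, 1) ⇒ blocked
+x: nearest on ray is standoff@(2, 1) ⇒ blocked
+y: ray from connector(1, 1) has no placed part ⇒ clear

+x: blocked by standoff; +y: clear; -x: blocked by daughtercard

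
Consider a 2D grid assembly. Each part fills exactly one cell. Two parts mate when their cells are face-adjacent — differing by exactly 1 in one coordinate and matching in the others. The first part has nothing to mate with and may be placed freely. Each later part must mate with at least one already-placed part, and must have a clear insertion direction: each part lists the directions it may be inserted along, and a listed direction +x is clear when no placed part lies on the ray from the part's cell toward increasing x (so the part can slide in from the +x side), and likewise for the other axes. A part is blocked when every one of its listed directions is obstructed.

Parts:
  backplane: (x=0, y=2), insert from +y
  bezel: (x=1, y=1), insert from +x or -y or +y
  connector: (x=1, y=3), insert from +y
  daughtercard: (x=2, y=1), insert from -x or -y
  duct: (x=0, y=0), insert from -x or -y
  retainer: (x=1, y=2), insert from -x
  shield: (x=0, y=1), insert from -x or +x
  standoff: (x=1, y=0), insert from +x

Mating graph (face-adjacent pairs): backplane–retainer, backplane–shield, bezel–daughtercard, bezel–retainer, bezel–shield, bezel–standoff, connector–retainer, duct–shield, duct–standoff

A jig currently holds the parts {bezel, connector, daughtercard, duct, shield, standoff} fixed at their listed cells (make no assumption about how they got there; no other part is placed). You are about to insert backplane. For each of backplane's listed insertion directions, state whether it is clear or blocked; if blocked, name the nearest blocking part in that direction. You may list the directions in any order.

+y: clear

+y: ray from backplane(0, 2) has no placed part ⇒ clear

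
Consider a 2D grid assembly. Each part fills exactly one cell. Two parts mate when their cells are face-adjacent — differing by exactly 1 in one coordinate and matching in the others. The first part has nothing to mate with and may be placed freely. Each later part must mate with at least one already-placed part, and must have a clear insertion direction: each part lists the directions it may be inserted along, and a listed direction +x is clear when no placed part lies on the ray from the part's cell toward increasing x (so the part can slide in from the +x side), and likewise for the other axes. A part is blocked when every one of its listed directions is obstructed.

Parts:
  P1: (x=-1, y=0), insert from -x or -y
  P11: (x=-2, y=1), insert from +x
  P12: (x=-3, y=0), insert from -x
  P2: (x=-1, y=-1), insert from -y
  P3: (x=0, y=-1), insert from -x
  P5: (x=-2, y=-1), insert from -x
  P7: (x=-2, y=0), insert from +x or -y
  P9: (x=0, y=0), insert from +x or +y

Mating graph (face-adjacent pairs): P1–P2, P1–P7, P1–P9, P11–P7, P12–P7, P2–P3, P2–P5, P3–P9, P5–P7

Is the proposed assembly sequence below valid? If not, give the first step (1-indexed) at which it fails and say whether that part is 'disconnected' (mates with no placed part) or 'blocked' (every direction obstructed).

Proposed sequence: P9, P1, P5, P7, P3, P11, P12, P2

1. P9@(0, 0) [+x clear] — {P9}
2. P1@(-1, 0) [-x clear] — {P1, P9}
3. P5@(-2, -1) — no placed neighbour ⇒ disconnected

Invalid at step 3 (disconnected)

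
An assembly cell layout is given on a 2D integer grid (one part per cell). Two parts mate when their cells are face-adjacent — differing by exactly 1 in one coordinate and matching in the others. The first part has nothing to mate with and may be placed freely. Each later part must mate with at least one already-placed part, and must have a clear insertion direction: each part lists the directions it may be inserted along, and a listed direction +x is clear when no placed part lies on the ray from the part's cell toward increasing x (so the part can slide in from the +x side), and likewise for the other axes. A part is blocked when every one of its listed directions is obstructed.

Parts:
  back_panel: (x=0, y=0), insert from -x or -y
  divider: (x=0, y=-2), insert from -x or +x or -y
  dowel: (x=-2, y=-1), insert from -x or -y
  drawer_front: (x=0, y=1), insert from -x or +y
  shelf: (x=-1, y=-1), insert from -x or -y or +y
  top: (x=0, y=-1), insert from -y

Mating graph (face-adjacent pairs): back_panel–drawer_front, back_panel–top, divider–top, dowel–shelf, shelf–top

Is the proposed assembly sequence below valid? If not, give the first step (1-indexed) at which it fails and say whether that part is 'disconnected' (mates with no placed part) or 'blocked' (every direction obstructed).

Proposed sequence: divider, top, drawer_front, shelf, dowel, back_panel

Invalid at step 2 (blocked)

1. divider@(0, -2) [-x clear] — {divider}
2. top@(0, -1) — -y all obstructed ⇒ blocked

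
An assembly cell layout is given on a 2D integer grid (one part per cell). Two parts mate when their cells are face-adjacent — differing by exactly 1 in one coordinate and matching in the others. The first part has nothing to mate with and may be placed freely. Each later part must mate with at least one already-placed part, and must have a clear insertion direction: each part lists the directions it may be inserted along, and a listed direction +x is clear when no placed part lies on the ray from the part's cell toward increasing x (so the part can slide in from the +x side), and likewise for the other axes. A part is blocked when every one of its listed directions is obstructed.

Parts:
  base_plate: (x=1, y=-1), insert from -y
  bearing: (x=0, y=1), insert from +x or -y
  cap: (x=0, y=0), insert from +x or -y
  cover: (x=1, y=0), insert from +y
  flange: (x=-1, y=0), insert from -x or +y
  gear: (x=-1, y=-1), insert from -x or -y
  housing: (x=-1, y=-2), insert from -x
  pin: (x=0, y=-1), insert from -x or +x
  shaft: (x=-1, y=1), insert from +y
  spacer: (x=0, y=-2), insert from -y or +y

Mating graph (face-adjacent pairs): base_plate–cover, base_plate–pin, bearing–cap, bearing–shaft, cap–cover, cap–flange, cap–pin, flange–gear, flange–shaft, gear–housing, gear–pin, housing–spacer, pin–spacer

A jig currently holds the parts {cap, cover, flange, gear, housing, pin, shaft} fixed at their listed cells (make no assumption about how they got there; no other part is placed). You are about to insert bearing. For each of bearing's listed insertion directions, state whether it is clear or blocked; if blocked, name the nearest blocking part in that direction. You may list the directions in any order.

+x: clear; -y: blocked by cap

+x: ray from bearing(0, 1) has no placed part ⇒ clear
-y: nearest on ray is cap@(0, 0) ⇒ blocked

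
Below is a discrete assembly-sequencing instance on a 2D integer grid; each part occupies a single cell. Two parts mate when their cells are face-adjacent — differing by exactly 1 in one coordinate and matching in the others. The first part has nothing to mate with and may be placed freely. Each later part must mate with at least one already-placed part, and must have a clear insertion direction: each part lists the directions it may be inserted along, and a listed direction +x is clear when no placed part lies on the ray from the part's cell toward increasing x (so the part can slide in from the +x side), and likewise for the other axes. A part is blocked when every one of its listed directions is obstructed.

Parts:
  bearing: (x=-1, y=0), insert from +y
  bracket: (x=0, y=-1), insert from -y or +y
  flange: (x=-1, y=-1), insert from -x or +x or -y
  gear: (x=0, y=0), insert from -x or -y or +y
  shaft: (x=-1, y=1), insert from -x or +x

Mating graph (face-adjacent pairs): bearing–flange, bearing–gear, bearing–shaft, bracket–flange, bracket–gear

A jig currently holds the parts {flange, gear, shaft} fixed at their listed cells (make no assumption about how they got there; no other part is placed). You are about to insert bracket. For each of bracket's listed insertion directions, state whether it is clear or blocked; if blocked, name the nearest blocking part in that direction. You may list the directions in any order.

-y: ray from bracket(0, -1) has no placed part ⇒ clear
+y: nearest on ray is gear@(0, 0) ⇒ blocked

+y: blocked by gear; -y: clear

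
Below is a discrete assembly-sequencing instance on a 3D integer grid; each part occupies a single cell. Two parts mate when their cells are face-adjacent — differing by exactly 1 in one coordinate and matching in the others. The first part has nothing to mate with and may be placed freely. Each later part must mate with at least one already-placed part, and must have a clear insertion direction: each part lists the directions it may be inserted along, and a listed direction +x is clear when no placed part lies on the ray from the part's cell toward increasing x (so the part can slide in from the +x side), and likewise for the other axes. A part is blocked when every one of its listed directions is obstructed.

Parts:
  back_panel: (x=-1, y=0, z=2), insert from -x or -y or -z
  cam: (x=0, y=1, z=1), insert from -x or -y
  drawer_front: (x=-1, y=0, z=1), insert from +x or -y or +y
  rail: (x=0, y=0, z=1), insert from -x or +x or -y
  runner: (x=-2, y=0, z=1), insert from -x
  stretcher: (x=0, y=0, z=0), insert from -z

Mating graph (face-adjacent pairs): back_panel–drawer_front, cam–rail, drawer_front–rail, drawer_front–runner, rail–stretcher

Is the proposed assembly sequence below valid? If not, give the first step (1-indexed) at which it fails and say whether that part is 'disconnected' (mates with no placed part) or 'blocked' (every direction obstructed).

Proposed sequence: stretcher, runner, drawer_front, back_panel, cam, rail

1. stretcher@(0, 0, 0) [-z clear] — {stretcher}
2. runner@(-2, 0, 1) — no placed neighbour ⇒ disconnected

Invalid at step 2 (disconnected)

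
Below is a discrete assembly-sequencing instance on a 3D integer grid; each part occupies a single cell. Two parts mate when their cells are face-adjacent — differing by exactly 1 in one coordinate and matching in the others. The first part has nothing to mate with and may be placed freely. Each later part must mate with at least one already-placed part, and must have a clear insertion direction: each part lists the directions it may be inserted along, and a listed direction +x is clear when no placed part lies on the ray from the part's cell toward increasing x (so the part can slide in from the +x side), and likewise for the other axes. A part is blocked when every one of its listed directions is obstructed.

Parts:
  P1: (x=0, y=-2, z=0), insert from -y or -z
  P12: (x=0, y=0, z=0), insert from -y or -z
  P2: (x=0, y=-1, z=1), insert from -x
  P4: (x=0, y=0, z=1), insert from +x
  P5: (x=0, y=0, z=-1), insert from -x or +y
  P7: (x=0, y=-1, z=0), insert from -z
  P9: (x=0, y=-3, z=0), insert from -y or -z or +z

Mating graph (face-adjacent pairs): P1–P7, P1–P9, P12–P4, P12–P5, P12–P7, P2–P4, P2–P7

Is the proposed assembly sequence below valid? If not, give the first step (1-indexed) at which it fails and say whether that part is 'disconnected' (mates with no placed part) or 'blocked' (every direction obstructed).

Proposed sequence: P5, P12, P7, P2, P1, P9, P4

Valid

1. P5@(0, 0, -1) [-x clear] — {P5}
2. P12@(0, 0, 0) [-y clear] — {P12, P5}
3. P7@(0, -1, 0) [-z clear] — {P12, P5, P7}
4. P2@(0, -1, 1) [-x clear] — {P12, P2, P5, P7}
5. P1@(0, -2, 0) [-y clear] — {P1, P12, P2, P5, P7}
6. P9@(0, -3, 0) [-y clear] — {P1, P12, P2, P5, P7, P9}
7. P4@(0, 0, 1) [+x clear] — {P1, P12, P2, P4, P5, P7, P9}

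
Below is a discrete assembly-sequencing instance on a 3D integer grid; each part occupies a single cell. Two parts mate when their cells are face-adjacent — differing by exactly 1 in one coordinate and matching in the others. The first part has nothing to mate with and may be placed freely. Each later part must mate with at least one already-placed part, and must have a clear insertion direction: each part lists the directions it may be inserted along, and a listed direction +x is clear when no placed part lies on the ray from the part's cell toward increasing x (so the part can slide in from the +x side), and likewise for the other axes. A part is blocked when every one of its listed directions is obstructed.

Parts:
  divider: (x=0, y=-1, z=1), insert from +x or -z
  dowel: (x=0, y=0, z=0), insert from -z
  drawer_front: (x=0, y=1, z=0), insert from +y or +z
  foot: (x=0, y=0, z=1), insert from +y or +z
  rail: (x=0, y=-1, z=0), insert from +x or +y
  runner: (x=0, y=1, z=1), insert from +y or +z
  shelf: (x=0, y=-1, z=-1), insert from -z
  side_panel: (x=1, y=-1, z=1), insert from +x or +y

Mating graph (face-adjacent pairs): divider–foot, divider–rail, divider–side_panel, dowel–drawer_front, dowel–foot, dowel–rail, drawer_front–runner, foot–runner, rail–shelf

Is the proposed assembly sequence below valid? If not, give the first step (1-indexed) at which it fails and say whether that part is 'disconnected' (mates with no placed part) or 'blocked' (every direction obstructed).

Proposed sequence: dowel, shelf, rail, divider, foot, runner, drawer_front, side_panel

Invalid at step 2 (disconnected)

1. dowel@(0, 0, 0) [-z clear] — {dowel}
2. shelf@(0, -1, -1) — no placed neighbour ⇒ disconnected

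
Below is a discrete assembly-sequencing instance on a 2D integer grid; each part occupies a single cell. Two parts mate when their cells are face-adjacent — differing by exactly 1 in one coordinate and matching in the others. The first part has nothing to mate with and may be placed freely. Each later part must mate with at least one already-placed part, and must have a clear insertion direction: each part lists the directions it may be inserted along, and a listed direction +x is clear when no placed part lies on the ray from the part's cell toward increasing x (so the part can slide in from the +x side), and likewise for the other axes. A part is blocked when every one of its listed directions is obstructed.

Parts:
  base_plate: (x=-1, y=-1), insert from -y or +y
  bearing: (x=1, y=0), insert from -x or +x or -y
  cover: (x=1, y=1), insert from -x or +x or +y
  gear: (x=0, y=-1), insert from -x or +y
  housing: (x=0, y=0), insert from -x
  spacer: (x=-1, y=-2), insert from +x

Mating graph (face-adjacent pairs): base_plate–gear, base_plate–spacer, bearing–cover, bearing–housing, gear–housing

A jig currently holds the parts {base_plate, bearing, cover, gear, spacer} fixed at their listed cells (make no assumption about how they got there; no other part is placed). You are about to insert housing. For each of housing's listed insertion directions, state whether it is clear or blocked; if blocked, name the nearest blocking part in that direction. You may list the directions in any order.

-x: ray from housing(0, 0) has no placed part ⇒ clear

-x: clear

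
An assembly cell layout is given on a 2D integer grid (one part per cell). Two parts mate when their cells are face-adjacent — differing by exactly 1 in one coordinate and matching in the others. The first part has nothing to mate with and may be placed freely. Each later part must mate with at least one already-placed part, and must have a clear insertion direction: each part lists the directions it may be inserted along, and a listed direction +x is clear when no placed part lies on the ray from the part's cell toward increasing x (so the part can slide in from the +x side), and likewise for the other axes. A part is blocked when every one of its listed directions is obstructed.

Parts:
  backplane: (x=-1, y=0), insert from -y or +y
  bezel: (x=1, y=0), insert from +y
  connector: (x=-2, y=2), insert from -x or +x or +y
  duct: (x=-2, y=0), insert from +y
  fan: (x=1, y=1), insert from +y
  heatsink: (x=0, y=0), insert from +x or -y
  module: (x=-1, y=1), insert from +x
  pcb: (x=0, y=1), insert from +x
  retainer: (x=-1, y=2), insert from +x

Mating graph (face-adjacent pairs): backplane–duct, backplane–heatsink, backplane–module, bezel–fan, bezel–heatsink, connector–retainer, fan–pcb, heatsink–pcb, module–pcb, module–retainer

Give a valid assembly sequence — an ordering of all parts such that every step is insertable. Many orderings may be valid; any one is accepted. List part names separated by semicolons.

1. bezel@(1, 0) [+y clear] — {bezel}
2. heatsink@(0, 0) [-y clear] — {bezel, heatsink}
3. backplane@(-1, 0) [-y clear] — {backplane, bezel, heatsink}
4. module@(-1, 1) [+x clear] — {backplane, bezel, heatsink, module}
5. pcb@(0, 1) [+x clear] — {backplane, bezel, heatsink, module, pcb}
6. fan@(1, 1) [+y clear] — {backplane, bezel, fan, heatsink, module, pcb}
7. duct@(-2, 0) [+y clear] — {backplane, bezel, duct, fan, heatsink, module, pcb}
8. retainer@(-1, 2) [+x clear] — {backplane, bezel, duct, fan, heatsink, module, pcb, retainer}
9. connector@(-2, 2) [-x clear] — {backplane, bezel, connector, duct, fan, heatsink, module, pcb, retainer}

bezel; heatsink; backplane; module; pcb; fan; duct; retainer; connector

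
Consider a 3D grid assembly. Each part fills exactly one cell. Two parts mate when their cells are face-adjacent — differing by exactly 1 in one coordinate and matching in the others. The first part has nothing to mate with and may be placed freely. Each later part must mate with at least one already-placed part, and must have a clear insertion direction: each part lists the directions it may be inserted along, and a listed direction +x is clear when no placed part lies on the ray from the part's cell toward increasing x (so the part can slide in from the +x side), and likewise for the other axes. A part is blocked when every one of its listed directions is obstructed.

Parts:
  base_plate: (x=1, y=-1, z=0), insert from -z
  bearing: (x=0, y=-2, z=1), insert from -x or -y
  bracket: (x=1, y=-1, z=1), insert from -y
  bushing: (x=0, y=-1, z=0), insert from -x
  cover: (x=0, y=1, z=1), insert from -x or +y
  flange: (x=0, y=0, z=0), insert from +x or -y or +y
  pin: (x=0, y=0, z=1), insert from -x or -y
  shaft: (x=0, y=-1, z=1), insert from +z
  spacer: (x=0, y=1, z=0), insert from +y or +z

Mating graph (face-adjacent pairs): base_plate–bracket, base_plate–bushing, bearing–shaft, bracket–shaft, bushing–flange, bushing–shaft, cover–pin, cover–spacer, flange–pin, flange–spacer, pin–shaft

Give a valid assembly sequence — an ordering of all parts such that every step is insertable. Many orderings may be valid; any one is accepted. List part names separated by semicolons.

bracket; shaft; bearing; pin; base_plate; bushing; cover; spacer; flange

1. bracket@(1, -1, 1) [-y clear] — {bracket}
2. shaft@(0, -1, 1) [+z clear] — {bracket, shaft}
3. bearing@(0, -2, 1) [-x clear] — {bearing, bracket, shaft}
4. pin@(0, 0, 1) [-x clear] — {bearing, bracket, pin, shaft}
5. base_plate@(1, -1, 0) [-z clear] — {base_plate, bearing, bracket, pin, shaft}
6. bushing@(0, -1, 0) [-x clear] — {base_plate, bearing, bracket, bushing, pin, shaft}
7. cover@(0, 1, 1) [-x clear] — {base_plate, bearing, bracket, bushing, cover, pin, shaft}
8. spacer@(0, 1, 0) [+y clear] — {base_plate, bearing, bracket, bushing, cover, pin, shaft, spacer}
9. flange@(0, 0, 0) [+x clear] — {base_plate, bearing, bracket, bushing, cover, flange, pin, shaft, spacer}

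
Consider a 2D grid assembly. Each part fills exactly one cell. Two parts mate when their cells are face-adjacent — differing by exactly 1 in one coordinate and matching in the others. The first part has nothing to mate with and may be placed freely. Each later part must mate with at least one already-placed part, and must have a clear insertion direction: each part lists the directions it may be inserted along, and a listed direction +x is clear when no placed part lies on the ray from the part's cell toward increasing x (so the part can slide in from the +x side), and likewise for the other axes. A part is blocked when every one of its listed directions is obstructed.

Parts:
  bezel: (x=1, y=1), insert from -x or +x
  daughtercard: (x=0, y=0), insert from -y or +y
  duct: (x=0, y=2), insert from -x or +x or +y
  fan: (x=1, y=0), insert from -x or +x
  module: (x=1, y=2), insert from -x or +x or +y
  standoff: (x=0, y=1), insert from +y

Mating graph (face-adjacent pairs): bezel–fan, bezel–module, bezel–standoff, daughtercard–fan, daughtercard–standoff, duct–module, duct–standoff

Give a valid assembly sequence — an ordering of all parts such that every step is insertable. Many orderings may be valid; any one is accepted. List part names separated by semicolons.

standoff; duct; module; bezel; daughtercard; fan

1. standoff@(0, 1) [+y clear] — {standoff}
2. duct@(0, 2) [-x clear] — {duct, standoff}
3. module@(1, 2) [+x clear] — {duct, module, standoff}
4. bezel@(1, 1) [+x clear] — {bezel, duct, module, standoff}
5. daughtercard@(0, 0) [-y clear] — {bezel, daughtercard, duct, module, standoff}
6. fan@(1, 0) [+x clear] — {bezel, daughtercard, duct, fan, module, standoff}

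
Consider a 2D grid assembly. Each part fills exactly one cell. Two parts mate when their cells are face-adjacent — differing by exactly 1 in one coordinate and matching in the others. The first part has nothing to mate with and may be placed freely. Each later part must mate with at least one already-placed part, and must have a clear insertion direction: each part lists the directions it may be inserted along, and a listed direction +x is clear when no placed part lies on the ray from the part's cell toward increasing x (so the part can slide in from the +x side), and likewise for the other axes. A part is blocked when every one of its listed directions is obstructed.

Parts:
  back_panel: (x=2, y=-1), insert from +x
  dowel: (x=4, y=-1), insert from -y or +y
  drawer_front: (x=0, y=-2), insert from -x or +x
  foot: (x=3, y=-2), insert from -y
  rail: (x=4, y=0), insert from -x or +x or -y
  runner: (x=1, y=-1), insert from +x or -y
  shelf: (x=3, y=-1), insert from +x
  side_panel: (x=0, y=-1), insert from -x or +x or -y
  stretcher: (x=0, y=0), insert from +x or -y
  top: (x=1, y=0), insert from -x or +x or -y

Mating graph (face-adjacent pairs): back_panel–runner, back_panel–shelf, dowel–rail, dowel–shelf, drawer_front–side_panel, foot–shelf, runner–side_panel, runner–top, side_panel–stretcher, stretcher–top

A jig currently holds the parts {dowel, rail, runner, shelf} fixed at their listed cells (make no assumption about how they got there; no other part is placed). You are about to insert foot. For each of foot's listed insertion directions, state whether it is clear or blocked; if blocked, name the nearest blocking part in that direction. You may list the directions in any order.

-y: ray from foot(3, -2) has no placed part ⇒ clear

-y: clear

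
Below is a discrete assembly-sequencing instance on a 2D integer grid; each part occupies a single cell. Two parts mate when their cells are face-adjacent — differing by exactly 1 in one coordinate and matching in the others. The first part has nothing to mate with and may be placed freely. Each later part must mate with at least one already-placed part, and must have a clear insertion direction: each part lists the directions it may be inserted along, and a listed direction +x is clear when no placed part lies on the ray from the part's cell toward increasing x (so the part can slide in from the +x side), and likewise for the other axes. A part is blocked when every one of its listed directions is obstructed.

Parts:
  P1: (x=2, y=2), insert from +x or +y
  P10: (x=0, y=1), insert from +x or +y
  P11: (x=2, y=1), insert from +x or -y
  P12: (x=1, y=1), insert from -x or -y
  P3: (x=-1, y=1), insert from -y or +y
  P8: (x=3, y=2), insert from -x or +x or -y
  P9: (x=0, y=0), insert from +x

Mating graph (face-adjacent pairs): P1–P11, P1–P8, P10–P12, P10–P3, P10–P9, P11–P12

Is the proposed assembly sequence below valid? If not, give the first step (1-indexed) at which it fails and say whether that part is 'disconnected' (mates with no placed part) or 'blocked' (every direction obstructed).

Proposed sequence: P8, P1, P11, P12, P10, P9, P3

Valid

1. P8@(3, 2) [-x clear] — {P8}
2. P1@(2, 2) [+y clear] — {P1, P8}
3. P11@(2, 1) [+x clear] — {P1, P11, P8}
4. P12@(1, 1) [-x clear] — {P1, P11, P12, P8}
5. P10@(0, 1) [+y clear] — {P1, P10, P11, P12, P8}
6. P9@(0, 0) [+x clear] — {P1, P10, P11, P12, P8, P9}
7. P3@(-1, 1) [-y clear] — {P1, P10, P11, P12, P3, P8, P9}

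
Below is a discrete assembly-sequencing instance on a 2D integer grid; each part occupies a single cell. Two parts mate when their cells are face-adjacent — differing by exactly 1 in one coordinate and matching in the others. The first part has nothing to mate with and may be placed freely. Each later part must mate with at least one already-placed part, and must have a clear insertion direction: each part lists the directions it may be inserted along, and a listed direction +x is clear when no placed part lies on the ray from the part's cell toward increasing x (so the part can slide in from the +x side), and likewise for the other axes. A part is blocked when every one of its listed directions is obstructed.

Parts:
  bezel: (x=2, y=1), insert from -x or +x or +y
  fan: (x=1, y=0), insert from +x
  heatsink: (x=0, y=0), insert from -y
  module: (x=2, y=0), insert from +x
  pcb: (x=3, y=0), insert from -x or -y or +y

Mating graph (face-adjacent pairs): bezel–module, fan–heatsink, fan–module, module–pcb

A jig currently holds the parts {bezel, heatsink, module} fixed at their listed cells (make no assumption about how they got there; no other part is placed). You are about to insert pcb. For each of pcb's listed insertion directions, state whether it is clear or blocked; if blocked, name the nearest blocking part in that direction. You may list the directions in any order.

+y: clear; -x: blocked by module; -y: clear

-x: nearest on ray is module@(2, 0) ⇒ blocked
-y: ray from pcb(3, 0) has no placed part ⇒ clear
+y: ray from pcb(3, 0) has no placed part ⇒ clear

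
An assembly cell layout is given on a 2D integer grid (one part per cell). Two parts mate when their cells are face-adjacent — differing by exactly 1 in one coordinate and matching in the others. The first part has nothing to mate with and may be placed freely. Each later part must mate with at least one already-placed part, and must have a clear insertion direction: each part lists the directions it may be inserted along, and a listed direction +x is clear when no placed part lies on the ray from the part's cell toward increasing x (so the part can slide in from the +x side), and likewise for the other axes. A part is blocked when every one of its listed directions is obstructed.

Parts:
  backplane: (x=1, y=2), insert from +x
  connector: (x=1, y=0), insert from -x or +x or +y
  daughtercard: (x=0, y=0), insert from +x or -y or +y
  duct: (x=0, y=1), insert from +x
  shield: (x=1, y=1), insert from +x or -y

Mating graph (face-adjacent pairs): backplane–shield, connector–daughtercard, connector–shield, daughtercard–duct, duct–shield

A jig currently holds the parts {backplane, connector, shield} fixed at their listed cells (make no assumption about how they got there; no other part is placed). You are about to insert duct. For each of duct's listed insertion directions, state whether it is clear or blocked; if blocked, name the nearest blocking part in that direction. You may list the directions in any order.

+x: blocked by shield

+x: nearest on ray is shield@(1, 1) ⇒ blocked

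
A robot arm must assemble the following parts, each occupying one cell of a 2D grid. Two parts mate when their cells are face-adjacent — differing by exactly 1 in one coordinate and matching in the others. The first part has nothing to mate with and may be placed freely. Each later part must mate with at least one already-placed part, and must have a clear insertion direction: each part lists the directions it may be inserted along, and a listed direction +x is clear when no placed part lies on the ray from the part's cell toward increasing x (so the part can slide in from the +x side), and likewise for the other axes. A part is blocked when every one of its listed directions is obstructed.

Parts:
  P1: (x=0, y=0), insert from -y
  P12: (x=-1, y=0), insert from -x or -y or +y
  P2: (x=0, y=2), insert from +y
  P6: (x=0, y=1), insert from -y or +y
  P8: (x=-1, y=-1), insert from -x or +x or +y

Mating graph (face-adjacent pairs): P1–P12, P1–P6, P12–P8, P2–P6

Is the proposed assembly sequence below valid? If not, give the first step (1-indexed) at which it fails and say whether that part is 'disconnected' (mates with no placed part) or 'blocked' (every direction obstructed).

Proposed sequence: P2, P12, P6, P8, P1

1. P2@(0, 2) [+y clear] — {P2}
2. P12@(-1, 0) — no placed neighbour ⇒ disconnected

Invalid at step 2 (disconnected)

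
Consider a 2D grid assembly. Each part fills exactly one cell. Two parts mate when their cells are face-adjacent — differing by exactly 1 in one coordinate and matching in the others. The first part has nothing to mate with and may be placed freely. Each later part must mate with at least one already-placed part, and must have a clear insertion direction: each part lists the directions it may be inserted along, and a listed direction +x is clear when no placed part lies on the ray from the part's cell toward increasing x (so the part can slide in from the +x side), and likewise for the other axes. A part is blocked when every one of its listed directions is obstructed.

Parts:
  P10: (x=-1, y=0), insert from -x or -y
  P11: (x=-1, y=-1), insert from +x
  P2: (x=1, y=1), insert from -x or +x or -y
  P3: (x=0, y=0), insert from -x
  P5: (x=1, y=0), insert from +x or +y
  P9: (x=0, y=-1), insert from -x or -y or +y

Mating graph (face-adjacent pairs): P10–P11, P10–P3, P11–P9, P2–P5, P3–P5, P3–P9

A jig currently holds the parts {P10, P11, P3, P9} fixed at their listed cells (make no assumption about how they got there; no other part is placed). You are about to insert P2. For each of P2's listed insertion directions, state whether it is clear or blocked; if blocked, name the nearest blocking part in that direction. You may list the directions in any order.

-x: ray from P2(1, 1) has no placed part ⇒ clear
+x: ray from P2(1, 1) has no placed part ⇒ clear
-y: ray from P2(1, 1) has no placed part ⇒ clear

+x: clear; -x: clear; -y: clear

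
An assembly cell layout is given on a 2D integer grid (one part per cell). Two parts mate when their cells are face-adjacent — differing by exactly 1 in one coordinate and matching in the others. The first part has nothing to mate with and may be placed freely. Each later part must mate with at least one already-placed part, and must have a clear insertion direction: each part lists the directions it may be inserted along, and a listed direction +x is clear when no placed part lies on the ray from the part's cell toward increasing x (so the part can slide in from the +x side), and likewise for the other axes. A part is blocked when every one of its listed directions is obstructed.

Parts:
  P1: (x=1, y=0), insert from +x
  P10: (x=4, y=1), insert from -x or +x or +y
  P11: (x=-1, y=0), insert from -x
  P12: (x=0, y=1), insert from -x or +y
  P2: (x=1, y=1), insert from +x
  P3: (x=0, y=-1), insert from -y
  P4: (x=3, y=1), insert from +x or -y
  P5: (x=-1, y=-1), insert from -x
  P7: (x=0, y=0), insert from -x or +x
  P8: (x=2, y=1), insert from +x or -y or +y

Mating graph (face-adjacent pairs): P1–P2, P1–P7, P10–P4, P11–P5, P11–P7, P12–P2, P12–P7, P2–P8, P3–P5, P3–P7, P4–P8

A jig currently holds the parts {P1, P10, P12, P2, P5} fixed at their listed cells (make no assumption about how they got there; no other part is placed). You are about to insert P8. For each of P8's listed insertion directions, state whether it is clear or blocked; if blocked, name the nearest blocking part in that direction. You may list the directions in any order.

+x: blocked by P10; +y: clear; -y: clear

+x: nearest on ray is P10@(4, 1) ⇒ blocked
-y: ray from P8(2, 1) has no placed part ⇒ clear
+y: ray from P8(2, 1) has no placed part ⇒ clear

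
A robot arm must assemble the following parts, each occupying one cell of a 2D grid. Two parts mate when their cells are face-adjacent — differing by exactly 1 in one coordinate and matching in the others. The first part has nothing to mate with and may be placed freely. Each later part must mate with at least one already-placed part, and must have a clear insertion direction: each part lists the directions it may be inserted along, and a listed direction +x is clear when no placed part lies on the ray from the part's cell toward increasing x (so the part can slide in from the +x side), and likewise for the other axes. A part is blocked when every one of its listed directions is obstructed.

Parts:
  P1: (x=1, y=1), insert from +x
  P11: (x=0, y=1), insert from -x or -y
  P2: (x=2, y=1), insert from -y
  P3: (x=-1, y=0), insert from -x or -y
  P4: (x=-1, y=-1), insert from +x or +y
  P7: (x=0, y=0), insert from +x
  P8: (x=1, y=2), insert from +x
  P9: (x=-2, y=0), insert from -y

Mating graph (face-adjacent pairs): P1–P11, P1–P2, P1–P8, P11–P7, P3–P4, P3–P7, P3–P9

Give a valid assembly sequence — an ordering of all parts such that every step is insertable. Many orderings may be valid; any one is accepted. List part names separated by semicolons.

P11; P7; P3; P4; P9; P1; P2; P8

1. P11@(0, 1) [-x clear] — {P11}
2. P7@(0, 0) [+x clear] — {P11, P7}
3. P3@(-1, 0) [-x clear] — {P11, P3, P7}
4. P4@(-1, -1) [+x clear] — {P11, P3, P4, P7}
5. P9@(-2, 0) [-y clear] — {P11, P3, P4, P7, P9}
6. P1@(1, 1) [+x clear] — {P1, P11, P3, P4, P7, P9}
7. P2@(2, 1) [-y clear] — {P1, P11, P2, P3, P4, P7, P9}
8. P8@(1, 2) [+x clear] — {P1, P11, P2, P3, P4, P7, P8, P9}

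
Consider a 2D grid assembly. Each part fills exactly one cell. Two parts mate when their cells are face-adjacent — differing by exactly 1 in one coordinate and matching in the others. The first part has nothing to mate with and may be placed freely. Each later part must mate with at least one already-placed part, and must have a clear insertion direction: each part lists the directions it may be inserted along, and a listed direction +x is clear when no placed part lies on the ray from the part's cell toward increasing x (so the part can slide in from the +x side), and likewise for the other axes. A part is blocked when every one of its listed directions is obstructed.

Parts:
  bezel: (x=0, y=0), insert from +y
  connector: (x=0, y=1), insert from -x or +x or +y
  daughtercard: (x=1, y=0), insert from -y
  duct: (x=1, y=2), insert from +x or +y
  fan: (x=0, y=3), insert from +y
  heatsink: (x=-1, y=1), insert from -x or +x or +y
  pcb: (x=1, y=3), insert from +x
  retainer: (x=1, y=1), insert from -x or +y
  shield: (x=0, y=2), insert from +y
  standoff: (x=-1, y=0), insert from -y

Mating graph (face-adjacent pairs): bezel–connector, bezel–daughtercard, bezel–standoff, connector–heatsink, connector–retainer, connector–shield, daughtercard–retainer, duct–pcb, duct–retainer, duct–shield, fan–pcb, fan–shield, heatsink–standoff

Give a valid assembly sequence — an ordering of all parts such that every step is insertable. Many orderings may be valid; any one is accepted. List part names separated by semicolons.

daughtercard; retainer; bezel; standoff; heatsink; connector; shield; fan; pcb; duct

1. daughtercard@(1, 0) [-y clear] — {daughtercard}
2. retainer@(1, 1) [-x clear] — {daughtercard, retainer}
3. bezel@(0, 0) [+y clear] — {bezel, daughtercard, retainer}
4. standoff@(-1, 0) [-y clear] — {bezel, daughtercard, retainer, standoff}
5. heatsink@(-1, 1) [-x clear] — {bezel, daughtercard, heatsink, retainer, standoff}
6. connector@(0, 1) [+y clear] — {bezel, connector, daughtercard, heatsink, retainer, standoff}
7. shield@(0, 2) [+y clear] — {bezel, connector, daughtercard, heatsink, retainer, shield, standoff}
8. fan@(0, 3) [+y clear] — {bezel, connector, daughtercard, fan, heatsink, retainer, shield, standoff}
9. pcb@(1, 3) [+x clear] — {bezel, connector, daughtercard, fan, heatsink, pcb, retainer, shield, standoff}
10. duct@(1, 2) [+x clear] — {bezel, connector, daughtercard, duct, fan, heatsink, pcb, retainer, shield, standoff}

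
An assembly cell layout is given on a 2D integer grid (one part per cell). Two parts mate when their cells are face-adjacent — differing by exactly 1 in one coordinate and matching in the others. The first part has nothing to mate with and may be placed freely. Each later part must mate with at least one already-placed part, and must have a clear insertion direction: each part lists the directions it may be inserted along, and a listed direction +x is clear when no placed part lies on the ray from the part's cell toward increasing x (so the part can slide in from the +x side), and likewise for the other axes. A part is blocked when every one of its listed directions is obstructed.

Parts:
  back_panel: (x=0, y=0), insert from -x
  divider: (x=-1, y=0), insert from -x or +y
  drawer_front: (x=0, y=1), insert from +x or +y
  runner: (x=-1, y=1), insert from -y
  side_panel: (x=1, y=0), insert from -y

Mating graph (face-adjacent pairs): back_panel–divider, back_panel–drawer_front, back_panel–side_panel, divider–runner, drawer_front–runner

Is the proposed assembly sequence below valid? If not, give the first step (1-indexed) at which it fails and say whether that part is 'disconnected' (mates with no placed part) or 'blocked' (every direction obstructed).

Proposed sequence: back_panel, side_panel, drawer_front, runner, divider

Valid

1. back_panel@(0, 0) [-x clear] — {back_panel}
2. side_panel@(1, 0) [-y clear] — {back_panel, side_panel}
3. drawer_front@(0, 1) [+x clear] — {back_panel, drawer_front, side_panel}
4. runner@(-1, 1) [-y clear] — {back_panel, drawer_front, runner, side_panel}
5. divider@(-1, 0) [-x clear] — {back_panel, divider, drawer_front, runner, side_panel}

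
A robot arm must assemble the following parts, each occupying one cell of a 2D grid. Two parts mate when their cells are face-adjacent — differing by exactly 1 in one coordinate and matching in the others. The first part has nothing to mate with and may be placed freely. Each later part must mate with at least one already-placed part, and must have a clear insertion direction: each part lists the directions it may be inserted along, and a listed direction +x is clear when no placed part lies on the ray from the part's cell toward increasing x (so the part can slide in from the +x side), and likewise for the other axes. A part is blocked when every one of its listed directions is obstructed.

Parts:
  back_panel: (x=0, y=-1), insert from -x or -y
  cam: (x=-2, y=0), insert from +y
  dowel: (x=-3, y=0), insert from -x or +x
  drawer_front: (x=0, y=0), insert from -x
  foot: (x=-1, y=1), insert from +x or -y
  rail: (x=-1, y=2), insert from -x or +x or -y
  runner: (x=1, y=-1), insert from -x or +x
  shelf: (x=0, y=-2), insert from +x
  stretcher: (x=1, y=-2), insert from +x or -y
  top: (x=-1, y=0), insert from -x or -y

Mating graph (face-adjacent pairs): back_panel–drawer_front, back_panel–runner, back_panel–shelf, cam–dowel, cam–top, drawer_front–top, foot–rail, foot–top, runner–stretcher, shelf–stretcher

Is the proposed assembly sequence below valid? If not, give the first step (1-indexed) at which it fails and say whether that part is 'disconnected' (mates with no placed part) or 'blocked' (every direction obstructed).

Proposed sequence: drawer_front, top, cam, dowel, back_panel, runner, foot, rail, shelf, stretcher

1. drawer_front@(0, 0) [-x clear] — {drawer_front}
2. top@(-1, 0) [-x clear] — {drawer_front, top}
3. cam@(-2, 0) [+y clear] — {cam, drawer_front, top}
4. dowel@(-3, 0) [-x clear] — {cam, dowel, drawer_front, top}
5. back_panel@(0, -1) [-x clear] — {back_panel, cam, dowel, drawer_front, top}
6. runner@(1, -1) [+x clear] — {back_panel, cam, dowel, drawer_front, runner, top}
7. foot@(-1, 1) [+x clear] — {back_panel, cam, dowel, drawer_front, foot, runner, top}
8. rail@(-1, 2) [-x clear] — {back_panel, cam, dowel, drawer_front, foot, rail, runner, top}
9. shelf@(0, -2) [+x clear] — {back_panel, cam, dowel, drawer_front, foot, rail, runner, shelf, top}
10. stretcher@(1, -2) [+x clear] — {back_panel, cam, dowel, drawer_front, foot, rail, runner, shelf, stretcher, top}

Valid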